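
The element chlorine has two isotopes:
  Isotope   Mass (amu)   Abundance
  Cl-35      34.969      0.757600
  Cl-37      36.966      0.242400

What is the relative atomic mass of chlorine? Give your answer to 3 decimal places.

Ar = Σ fᵢ·mᵢ = 0.757600 × 34.969 + 0.242400 × 36.966
= 26.4925 + 8.9606 = 35.4531 amu

35.453 amu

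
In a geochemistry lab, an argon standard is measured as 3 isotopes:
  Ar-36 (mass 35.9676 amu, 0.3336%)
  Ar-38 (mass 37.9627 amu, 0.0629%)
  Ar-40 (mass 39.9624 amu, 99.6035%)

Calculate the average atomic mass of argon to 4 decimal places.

39.9478 amu

Average mass = Σ (abundance × isotope mass) = 0.003336 × 35.9676 + 0.000629 × 37.9627 + 0.996035 × 39.9624
= 0.11999 + 0.02388 + 39.80395 = 39.94782 amu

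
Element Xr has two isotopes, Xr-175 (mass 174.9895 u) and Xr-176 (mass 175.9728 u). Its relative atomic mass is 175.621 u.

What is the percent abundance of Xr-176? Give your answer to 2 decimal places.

64.22%

Let x be the fractional abundance of Xr-175; then Xr-176 has abundance 1 − x.
174.9895·x + 175.9728·(1 − x) = 175.621
(174.9895 − 175.9728)·x = 175.621 − 175.9728
x = -0.3518 / -0.9833 = 0.35777 → 35.78% Xr-175, 64.22% Xr-176.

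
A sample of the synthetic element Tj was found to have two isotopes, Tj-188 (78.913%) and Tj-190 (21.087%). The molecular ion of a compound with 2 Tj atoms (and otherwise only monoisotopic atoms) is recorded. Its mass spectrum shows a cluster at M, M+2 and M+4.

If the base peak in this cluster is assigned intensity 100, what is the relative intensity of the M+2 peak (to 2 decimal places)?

53.44

(0.78913 + 0.21087)^2 gives M 0.6227, M+2 0.3328, M+4 0.0445; the largest is M.
P(M) = C(2,0) × 0.78913^2 × 0.21087^0 = 1 × 0.62272616 × 1.0000 = 0.622726 (base)
P(M+2) = C(2,1) × 0.78913^1 × 0.21087^1 = 2 × 0.78913 × 0.21087 = 0.332808
Relative intensity = 0.332808 / 0.622726 × 100 = 53.44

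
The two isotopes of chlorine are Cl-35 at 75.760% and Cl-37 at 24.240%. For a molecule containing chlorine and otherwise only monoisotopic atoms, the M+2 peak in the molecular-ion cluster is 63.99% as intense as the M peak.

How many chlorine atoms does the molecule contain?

With n Cl atoms, P(M+2)/P(M) = C(n,1)·p^(n−1)q / p^n = n·q/p = n · 0.24240/0.75760.
n = 0.6399 × 0.75760/0.24240 = 2.00 ≈ 2

2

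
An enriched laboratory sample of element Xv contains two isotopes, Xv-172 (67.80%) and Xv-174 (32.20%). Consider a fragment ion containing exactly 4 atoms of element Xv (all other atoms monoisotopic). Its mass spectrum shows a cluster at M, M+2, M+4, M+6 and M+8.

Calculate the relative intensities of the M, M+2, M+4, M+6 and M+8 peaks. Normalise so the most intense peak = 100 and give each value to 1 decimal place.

Expanding (0.6780 + 0.3220)^4:
P(M) = 0.6780^4 = 0.211309
P(M+2) = 4 × 0.6780^3 × 0.3220^1 = 0.401425
P(M+4) = 6 × 0.6780^2 × 0.3220^2 = 0.285971
P(M+6) = 4 × 0.6780^1 × 0.3220^3 = 0.090544
P(M+8) = 0.3220^4 = 0.010750
The M+2 peak is largest (0.401425); scaling to 100 gives 52.6 : 100.0 : 71.2 : 22.6 : 2.7.

52.6 : 100.0 : 71.2 : 22.6 : 2.7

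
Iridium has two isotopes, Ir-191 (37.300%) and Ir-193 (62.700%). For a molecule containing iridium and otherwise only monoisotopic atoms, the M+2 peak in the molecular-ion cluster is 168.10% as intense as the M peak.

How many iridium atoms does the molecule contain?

For n independent Ir atoms, I(M+2)/I(M) = n · (abundance Ir-193) / (abundance Ir-191) = n · 0.62700/0.37300.
n = 1.6810 × 0.37300/0.62700 = 1.00 ≈ 1

1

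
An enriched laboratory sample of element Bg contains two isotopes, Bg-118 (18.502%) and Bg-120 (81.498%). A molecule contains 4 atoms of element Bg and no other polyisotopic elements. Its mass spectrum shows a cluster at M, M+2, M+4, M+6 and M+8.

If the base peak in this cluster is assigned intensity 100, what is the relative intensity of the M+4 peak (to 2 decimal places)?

Binomial terms of (0.18502 + 0.81498)^4: M 0.0012, M+2 0.0206, M+4 0.1364, M+6 0.4006, M+8 0.4412 → M+8 is the base peak.
P(M+8) = C(4,4) × 0.18502^0 × 0.81498^4 = 1 × 1.0000 × 0.44115154 = 0.441152 (base)
P(M+4) = C(4,2) × 0.18502^2 × 0.81498^2 = 6 × 0.0342324 × 0.6641924 = 0.136421
Relative intensity = 0.136421 / 0.441152 × 100 = 30.92

30.92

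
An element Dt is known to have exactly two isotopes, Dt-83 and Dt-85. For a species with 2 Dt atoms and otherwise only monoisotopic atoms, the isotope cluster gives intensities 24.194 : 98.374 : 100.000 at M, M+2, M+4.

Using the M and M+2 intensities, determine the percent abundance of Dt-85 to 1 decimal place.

67.0%

Write p for the Dt-83 fraction. I(M+2)/I(M) = [C(2,1)·p^1·(1−p)] / p^2 = 2·(1−p)/p = 98.374/24.194 = 4.0660
(1−p)/p = 4.0660/2 = 2.0330  ⇒  p = 1/(1 + 2.0330) = 0.3297
Dt-83: 33.0%, Dt-85: 67.0%.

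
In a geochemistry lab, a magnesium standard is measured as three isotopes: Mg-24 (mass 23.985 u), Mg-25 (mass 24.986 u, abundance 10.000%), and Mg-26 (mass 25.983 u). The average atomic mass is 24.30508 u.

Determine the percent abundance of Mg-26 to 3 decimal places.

11.010%

The remaining 90.000% is split between Mg-24 (fraction x) and Mg-26 (fraction 0.90000 − x).
Substituting: 23.985x + 25.983(0.90000 − x) = 21.80648
(23.985 − 25.983)x = -1.57822  ⇒  x = 0.78990, y = 0.11010
Mg-24: 78.990%, Mg-26: 11.010%.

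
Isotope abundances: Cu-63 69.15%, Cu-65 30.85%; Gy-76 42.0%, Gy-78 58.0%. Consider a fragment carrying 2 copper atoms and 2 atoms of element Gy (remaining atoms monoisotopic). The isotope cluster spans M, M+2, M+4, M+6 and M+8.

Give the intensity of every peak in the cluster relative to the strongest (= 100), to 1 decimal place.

Copper pattern (n=2): 0.47817225 : 0.4266555 : 0.09517225
Element Gy pattern (n=2): 0.1764 : 0.4872 : 0.3364
Convolve the two distributions (both contribute in 2-u steps):
  M: 0.47817225×0.1764 = 0.084350
  M+2: 0.47817225×0.4872 + 0.4266555×0.1764 = 0.308228
  M+4: 0.47817225×0.3364 + 0.4266555×0.4872 + 0.09517225×0.1764 = 0.385512
  M+6: 0.4266555×0.3364 + 0.09517225×0.4872 = 0.189895
  M+8: 0.09517225×0.3364 = 0.032016
Scale to base peak (0.385512) = 100: 21.9 : 80.0 : 100.0 : 49.3 : 8.3

21.9 : 80.0 : 100.0 : 49.3 : 8.3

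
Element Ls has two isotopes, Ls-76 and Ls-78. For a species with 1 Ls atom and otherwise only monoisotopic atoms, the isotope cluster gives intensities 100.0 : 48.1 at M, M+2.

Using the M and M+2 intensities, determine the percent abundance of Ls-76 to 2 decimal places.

Write p for the Ls-76 fraction. I(M+2)/I(M) = [C(1,1)·p^0·(1−p)] / p^1 = 1·(1−p)/p = 48.1/100.0 = 0.4810
(1−p)/p = 0.4810/1 = 0.4810  ⇒  p = 1/(1 + 0.4810) = 0.6752
Ls-76: 67.52%, Ls-78: 32.48%.

67.52%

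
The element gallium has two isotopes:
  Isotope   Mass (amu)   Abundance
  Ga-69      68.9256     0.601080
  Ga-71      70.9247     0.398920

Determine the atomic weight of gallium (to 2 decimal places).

Ar = Σ fᵢ·mᵢ = 0.601080 × 68.9256 + 0.398920 × 70.9247
= 41.42980 + 28.29328 = 69.72308 amu

69.72 amu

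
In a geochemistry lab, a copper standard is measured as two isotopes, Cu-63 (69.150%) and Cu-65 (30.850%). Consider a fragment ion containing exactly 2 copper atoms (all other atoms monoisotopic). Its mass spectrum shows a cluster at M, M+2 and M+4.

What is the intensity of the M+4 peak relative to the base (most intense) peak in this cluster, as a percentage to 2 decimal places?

19.90%

Term probabilities: M 0.4782, M+2 0.4267, M+4 0.0952. Base peak = M.
P(M) = C(2,0) × 0.69150^2 × 0.30850^0 = 1 × 0.47817225 × 1.0000 = 0.478172 (base)
P(M+4) = C(2,2) × 0.69150^0 × 0.30850^2 = 1 × 1.0000 × 0.09517225 = 0.095172
Relative intensity = 0.095172 / 0.478172 × 100 = 19.90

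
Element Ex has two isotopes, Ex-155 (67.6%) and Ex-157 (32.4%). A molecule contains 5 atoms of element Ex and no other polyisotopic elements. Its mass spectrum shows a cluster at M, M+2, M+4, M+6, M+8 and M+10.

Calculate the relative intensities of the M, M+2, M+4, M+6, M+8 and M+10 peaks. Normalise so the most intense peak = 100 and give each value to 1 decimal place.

41.7 : 100.0 : 95.9 : 45.9 : 11.0 : 1.1

Expanding (0.676 + 0.324)^5:
P(M) = 0.676^5 = 0.141167
P(M+2) = 5 × 0.676^4 × 0.324^1 = 0.338300
P(M+4) = 10 × 0.676^3 × 0.324^2 = 0.324287
P(M+6) = 10 × 0.676^2 × 0.324^3 = 0.155428
P(M+8) = 5 × 0.676^1 × 0.324^4 = 0.037247
P(M+10) = 0.324^5 = 0.003570
The M+2 peak is largest (0.338300); scaling to 100 gives 41.7 : 100.0 : 95.9 : 45.9 : 11.0 : 1.1.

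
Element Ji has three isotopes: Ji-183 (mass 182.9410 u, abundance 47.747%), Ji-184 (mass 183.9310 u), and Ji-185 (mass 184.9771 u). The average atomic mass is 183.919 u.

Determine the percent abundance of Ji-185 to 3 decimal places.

Let x and y be the fractions of Ji-184 and Ji-185. Then x + y = 1 − 0.47747 = 0.52253 and 183.9310x + 184.9771y = 183.919 − 0.47747×182.9410 = 96.57016073.
Substituting: 183.9310x + 184.9771(0.52253 − x) = 96.57016073
(183.9310 − 184.9771)x = -0.085923333  ⇒  x = 0.08214, y = 0.44039
Ji-184: 8.214%, Ji-185: 44.039%.

44.039%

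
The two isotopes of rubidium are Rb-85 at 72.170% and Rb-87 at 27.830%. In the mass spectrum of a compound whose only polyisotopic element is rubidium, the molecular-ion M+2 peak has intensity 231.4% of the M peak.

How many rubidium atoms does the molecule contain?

The M+2/M ratio from n Rb atoms is n · q/p = n · 0.27830/0.72170.
n = 2.314 × 0.72170/0.27830 = 6.00 ≈ 6

6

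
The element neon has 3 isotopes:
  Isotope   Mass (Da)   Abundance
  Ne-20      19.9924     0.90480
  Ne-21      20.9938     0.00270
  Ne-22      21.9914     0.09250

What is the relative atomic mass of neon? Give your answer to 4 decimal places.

20.1800 Da

Ar = Σ fᵢ·mᵢ = 0.90480 × 19.9924 + 0.00270 × 20.9938 + 0.09250 × 21.9914
= 18.08912 + 0.05668 + 2.03420 = 20.18000 Da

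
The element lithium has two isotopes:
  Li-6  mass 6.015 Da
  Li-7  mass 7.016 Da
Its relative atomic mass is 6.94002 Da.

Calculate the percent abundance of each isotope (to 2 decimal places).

Li-6: 7.59%, Li-7: 92.41%

Let x be the fractional abundance of Li-6; then Li-7 has abundance 1 − x.
6.015·x + 7.016·(1 − x) = 6.94002
(6.015 − 7.016)·x = 6.94002 − 7.016
x = -0.07598 / -1.001 = 0.07590 → 7.59% Li-6, 92.41% Li-7.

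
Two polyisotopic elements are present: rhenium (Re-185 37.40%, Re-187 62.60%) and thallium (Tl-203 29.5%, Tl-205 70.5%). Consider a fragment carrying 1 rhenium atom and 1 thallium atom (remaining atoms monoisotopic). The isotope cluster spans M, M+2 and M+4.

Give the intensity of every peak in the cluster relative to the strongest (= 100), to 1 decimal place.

24.6 : 100.0 : 98.4

Rhenium pattern (n=1): 0.3740 : 0.6260
Thallium pattern (n=1): 0.2950 : 0.7050
Convolve the two distributions (both contribute in 2-u steps):
  M: 0.3740×0.2950 = 0.110330
  M+2: 0.3740×0.7050 + 0.6260×0.2950 = 0.448340
  M+4: 0.6260×0.7050 = 0.441330
Scale to base peak (0.448340) = 100: 24.6 : 100.0 : 98.4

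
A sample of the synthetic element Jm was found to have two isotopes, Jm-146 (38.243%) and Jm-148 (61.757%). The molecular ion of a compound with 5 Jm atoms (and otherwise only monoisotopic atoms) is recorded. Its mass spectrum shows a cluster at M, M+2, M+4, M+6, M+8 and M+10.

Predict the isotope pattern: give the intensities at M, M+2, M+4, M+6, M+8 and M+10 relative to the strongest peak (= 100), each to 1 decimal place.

2.4 : 19.2 : 61.9 : 100.0 : 80.7 : 26.1

The 5 Jm atoms are independent, so intensities follow the terms of (0.38243 + 0.61757)^5.
P(M) = 0.38243^5 = 0.008180
P(M+2) = 5 × 0.38243^4 × 0.61757^1 = 0.066049
P(M+4) = 10 × 0.38243^3 × 0.61757^2 = 0.213318
P(M+6) = 10 × 0.38243^2 × 0.61757^3 = 0.344479
P(M+8) = 5 × 0.38243^1 × 0.61757^4 = 0.278142
P(M+10) = 0.61757^5 = 0.089832
The M+6 peak is largest (0.344479); scaling to 100 gives 2.4 : 19.2 : 61.9 : 100.0 : 80.7 : 26.1.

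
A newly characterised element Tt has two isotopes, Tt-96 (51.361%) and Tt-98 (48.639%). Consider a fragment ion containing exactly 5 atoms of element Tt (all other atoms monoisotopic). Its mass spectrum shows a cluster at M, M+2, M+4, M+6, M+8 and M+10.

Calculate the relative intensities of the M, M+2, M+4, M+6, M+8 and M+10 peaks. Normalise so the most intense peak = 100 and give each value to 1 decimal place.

11.2 : 52.8 : 100.0 : 94.7 : 44.8 : 8.5

Each Tt atom is independently Tt-96 (p = 0.51361) or Tt-98 (q = 0.48639); the cluster is the binomial expansion (p + q)^5.
P(M) = 0.51361^5 = 0.035741
P(M+2) = 5 × 0.51361^4 × 0.48639^1 = 0.169234
P(M+4) = 10 × 0.51361^3 × 0.48639^2 = 0.320531
P(M+6) = 10 × 0.51361^2 × 0.48639^3 = 0.303543
P(M+8) = 5 × 0.51361^1 × 0.48639^4 = 0.143728
P(M+10) = 0.48639^5 = 0.027222
The M+4 peak is largest (0.320531); scaling to 100 gives 11.2 : 52.8 : 100.0 : 94.7 : 44.8 : 8.5.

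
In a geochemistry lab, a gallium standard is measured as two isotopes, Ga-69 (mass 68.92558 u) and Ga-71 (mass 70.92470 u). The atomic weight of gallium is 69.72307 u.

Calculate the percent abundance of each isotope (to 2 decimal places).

Ga-69: 60.11%, Ga-71: 39.89%

With x = fraction of Ga-69 (so Ga-71 is 1 − x):
68.92558·x + 70.92470·(1 − x) = 69.72307
(68.92558 − 70.92470)·x = 69.72307 − 70.92470
x = -1.20163 / -1.99912 = 0.60108 → 60.11% Ga-69, 39.89% Ga-71.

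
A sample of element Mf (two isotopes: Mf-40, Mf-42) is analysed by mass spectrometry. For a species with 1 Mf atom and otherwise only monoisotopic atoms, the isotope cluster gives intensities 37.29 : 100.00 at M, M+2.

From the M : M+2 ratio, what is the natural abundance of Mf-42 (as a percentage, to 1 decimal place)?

72.8%

If p is the fraction of Mf that is Mf-40, then I(M+2)/I(M) = [C(1,1)·p^0·(1−p)] / p^1 = 1·(1−p)/p = 100.00/37.29 = 2.6817
(1−p)/p = 2.6817/1 = 2.6817  ⇒  p = 1/(1 + 2.6817) = 0.2716
Mf-40: 27.2%, Mf-42: 72.8%.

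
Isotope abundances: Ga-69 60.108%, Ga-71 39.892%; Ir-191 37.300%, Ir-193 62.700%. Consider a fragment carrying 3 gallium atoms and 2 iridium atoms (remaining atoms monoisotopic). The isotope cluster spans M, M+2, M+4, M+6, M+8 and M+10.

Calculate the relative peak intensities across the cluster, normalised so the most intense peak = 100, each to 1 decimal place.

Gallium pattern (n=3): 0.2171685 : 0.432386 : 0.2869625 : 0.063483
Iridium pattern (n=2): 0.139129 : 0.467742 : 0.393129
Convolve the two distributions (both contribute in 2-u steps):
  M: 0.2171685×0.139129 = 0.030214
  M+2: 0.2171685×0.467742 + 0.432386×0.139129 = 0.161736
  M+4: 0.2171685×0.393129 + 0.432386×0.467742 + 0.2869625×0.139129 = 0.327545
  M+6: 0.432386×0.393129 + 0.2869625×0.467742 + 0.063483×0.139129 = 0.313040
  M+8: 0.2869625×0.393129 + 0.063483×0.467742 = 0.142507
  M+10: 0.063483×0.393129 = 0.024957
Scale to base peak (0.327545) = 100: 9.2 : 49.4 : 100.0 : 95.6 : 43.5 : 7.6

9.2 : 49.4 : 100.0 : 95.6 : 43.5 : 7.6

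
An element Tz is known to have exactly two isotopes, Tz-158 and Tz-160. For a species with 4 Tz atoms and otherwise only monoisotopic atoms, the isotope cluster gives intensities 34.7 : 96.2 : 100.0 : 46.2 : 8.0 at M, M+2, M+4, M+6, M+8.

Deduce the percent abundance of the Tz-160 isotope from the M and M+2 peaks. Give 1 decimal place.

40.9%

Write p for the Tz-158 fraction. I(M+2)/I(M) = [C(4,1)·p^3·(1−p)] / p^4 = 4·(1−p)/p = 96.2/34.7 = 2.7723
(1−p)/p = 2.7723/4 = 0.6931  ⇒  p = 1/(1 + 0.6931) = 0.5906
Tz-158: 59.1%, Tz-160: 40.9%.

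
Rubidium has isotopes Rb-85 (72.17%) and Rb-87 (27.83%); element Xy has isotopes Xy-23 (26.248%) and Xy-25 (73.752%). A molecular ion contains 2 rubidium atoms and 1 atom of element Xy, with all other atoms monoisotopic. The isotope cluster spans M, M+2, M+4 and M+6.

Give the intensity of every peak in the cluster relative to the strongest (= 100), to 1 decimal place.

27.9 : 100.0 : 64.7 : 11.7

Rubidium pattern (n=2): 0.52085089 : 0.40169822 : 0.07745089
Element Xy pattern (n=1): 0.26248 : 0.73752
Convolve the two distributions (both contribute in 2-u steps):
  M: 0.52085089×0.26248 = 0.136713
  M+2: 0.52085089×0.73752 + 0.40169822×0.26248 = 0.489576
  M+4: 0.40169822×0.73752 + 0.07745089×0.26248 = 0.316590
  M+6: 0.07745089×0.73752 = 0.057122
Scale to base peak (0.489576) = 100: 27.9 : 100.0 : 64.7 : 11.7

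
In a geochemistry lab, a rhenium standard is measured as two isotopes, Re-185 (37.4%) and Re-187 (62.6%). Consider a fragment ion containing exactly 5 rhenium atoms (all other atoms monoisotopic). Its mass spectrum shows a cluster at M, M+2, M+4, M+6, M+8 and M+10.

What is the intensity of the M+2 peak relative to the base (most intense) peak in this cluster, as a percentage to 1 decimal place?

Binomial terms of (0.374 + 0.626)^5: M 0.0073, M+2 0.0612, M+4 0.2050, M+6 0.3431, M+8 0.2872, M+10 0.0961 → M+6 is the base peak.
P(M+6) = C(5,3) × 0.374^2 × 0.626^3 = 10 × 0.139876 × 0.24531438 = 0.343136 (base)
P(M+2) = C(5,1) × 0.374^4 × 0.626^1 = 5 × 0.0195653 × 0.6260 = 0.061239
Relative intensity = 0.061239 / 0.343136 × 100 = 17.8

17.8%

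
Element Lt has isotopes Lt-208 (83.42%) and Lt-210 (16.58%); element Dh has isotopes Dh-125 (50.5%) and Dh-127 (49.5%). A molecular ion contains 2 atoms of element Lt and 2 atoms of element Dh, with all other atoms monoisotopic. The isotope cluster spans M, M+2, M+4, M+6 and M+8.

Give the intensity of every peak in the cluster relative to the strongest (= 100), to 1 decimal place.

42.4 : 100.0 : 75.5 : 19.5 : 1.6

Element Lt pattern (n=2): 0.69588964 : 0.27662072 : 0.02748964
Element Dh pattern (n=2): 0.255025 : 0.49995 : 0.245025
Convolve the two distributions (both contribute in 2-u steps):
  M: 0.69588964×0.255025 = 0.177469
  M+2: 0.69588964×0.49995 + 0.27662072×0.255025 = 0.418455
  M+4: 0.69588964×0.245025 + 0.27662072×0.49995 + 0.02748964×0.255025 = 0.315817
  M+6: 0.27662072×0.245025 + 0.02748964×0.49995 = 0.081522
  M+8: 0.02748964×0.245025 = 0.006736
Scale to base peak (0.418455) = 100: 42.4 : 100.0 : 75.5 : 19.5 : 1.6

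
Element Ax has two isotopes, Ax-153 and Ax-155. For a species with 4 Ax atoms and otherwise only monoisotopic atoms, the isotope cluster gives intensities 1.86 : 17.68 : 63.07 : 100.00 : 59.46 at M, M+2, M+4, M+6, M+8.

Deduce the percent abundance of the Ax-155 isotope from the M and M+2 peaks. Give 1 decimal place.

70.4%

If p is the fraction of Ax that is Ax-153, then I(M+2)/I(M) = [C(4,1)·p^3·(1−p)] / p^4 = 4·(1−p)/p = 17.68/1.86 = 9.5054
(1−p)/p = 9.5054/4 = 2.3763  ⇒  p = 1/(1 + 2.3763) = 0.2962
Ax-153: 29.6%, Ax-155: 70.4%.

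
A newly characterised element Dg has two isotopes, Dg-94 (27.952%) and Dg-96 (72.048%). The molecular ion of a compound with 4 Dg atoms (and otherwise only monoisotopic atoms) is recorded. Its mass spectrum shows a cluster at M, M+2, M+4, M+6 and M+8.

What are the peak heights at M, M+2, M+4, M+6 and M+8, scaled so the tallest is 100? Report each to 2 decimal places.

1.46 : 15.05 : 58.19 : 100.00 : 64.44

The 4 Dg atoms are independent, so intensities follow the terms of (0.27952 + 0.72048)^4.
P(M) = 0.27952^4 = 0.006105
P(M+2) = 4 × 0.27952^3 × 0.72048^1 = 0.062939
P(M+4) = 6 × 0.27952^2 × 0.72048^2 = 0.243344
P(M+6) = 4 × 0.27952^1 × 0.72048^3 = 0.418156
P(M+8) = 0.72048^4 = 0.269456
The M+6 peak is largest (0.418156); scaling to 100 gives 1.46 : 15.05 : 58.19 : 100.00 : 64.44.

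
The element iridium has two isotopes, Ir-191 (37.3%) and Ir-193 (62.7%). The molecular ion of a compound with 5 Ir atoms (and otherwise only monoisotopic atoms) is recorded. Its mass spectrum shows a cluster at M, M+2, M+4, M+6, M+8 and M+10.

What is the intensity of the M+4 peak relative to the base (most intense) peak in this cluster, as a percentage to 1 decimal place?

59.5%

Term probabilities: M 0.0072, M+2 0.0607, M+4 0.2040, M+6 0.3429, M+8 0.2882, M+10 0.0969. Base peak = M+6.
P(M+6) = C(5,3) × 0.373^2 × 0.627^3 = 10 × 0.139129 × 0.24649188 = 0.342942 (base)
P(M+4) = C(5,2) × 0.373^3 × 0.627^2 = 10 × 0.05189512 × 0.393129 = 0.204015
Relative intensity = 0.204015 / 0.342942 × 100 = 59.5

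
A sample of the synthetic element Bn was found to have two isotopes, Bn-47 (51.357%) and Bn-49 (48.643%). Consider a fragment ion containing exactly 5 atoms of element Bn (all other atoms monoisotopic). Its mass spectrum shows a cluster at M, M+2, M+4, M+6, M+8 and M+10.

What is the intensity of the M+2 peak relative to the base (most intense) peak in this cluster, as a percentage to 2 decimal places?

Term probabilities: M 0.0357, M+2 0.1692, M+4 0.3205, M+6 0.3036, M+8 0.1438, M+10 0.0272. Base peak = M+4.
P(M+4) = C(5,2) × 0.51357^3 × 0.48643^2 = 10 × 0.13545622 × 0.23661414 = 0.320509 (base)
P(M+2) = C(5,1) × 0.51357^4 × 0.48643^1 = 5 × 0.06956625 × 0.48643 = 0.169196
Relative intensity = 0.169196 / 0.320509 × 100 = 52.79

52.79%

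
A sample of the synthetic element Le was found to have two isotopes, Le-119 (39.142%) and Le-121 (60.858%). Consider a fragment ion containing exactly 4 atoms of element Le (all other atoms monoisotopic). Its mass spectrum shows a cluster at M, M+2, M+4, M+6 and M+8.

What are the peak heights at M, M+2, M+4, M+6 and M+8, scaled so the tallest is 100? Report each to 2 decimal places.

Expanding (0.39142 + 0.60858)^4:
P(M) = 0.39142^4 = 0.023473
P(M+2) = 4 × 0.39142^3 × 0.60858^1 = 0.145984
P(M+4) = 6 × 0.39142^2 × 0.60858^2 = 0.340465
P(M+6) = 4 × 0.39142^1 × 0.60858^3 = 0.352904
P(M+8) = 0.60858^4 = 0.137174
The M+6 peak is largest (0.352904); scaling to 100 gives 6.65 : 41.37 : 96.48 : 100.00 : 38.87.

6.65 : 41.37 : 96.48 : 100.00 : 38.87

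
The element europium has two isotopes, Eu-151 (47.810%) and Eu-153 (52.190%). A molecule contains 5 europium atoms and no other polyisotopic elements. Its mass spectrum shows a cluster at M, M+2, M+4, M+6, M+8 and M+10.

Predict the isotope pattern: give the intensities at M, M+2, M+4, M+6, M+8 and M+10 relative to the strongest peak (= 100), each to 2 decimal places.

Each Eu atom is independently Eu-151 (p = 0.47810) or Eu-153 (q = 0.52190); the cluster is the binomial expansion (p + q)^5.
P(M) = 0.47810^5 = 0.024980
P(M+2) = 5 × 0.47810^4 × 0.52190^1 = 0.136343
P(M+4) = 10 × 0.47810^3 × 0.52190^2 = 0.297667
P(M+6) = 10 × 0.47810^2 × 0.52190^3 = 0.324937
P(M+8) = 5 × 0.47810^1 × 0.52190^4 = 0.177353
P(M+10) = 0.52190^5 = 0.038720
The M+6 peak is largest (0.324937); scaling to 100 gives 7.69 : 41.96 : 91.61 : 100.00 : 54.58 : 11.92.

7.69 : 41.96 : 91.61 : 100.00 : 54.58 : 11.92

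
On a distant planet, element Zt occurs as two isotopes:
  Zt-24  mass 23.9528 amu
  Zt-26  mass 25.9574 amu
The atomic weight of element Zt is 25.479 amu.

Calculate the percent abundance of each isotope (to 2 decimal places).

Zt-24: 23.87%, Zt-26: 76.13%

With x = fraction of Zt-24 (so Zt-26 is 1 − x):
23.9528·x + 25.9574·(1 − x) = 25.479
(23.9528 − 25.9574)·x = 25.479 − 25.9574
x = -0.4784 / -2.0046 = 0.23865 → 23.87% Zt-24, 76.13% Zt-26.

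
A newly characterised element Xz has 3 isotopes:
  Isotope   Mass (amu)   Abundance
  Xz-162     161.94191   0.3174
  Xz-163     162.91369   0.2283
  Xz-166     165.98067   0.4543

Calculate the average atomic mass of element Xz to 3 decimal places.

The abundance-weighted mean is 0.3174 × 161.94191 + 0.2283 × 162.91369 + 0.4543 × 165.98067
= 51.400362 + 37.193195 + 75.405018 = 163.998575 amu

163.999 amu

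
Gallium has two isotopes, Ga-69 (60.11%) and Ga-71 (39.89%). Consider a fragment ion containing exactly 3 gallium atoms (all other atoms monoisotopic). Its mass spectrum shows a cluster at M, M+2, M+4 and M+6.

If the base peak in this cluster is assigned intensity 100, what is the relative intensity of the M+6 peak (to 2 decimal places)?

14.68

Binomial terms of (0.6011 + 0.3989)^3: M 0.2172, M+2 0.4324, M+4 0.2869, M+6 0.0635 → M+2 is the base peak.
P(M+2) = C(3,1) × 0.6011^2 × 0.3989^1 = 3 × 0.36132121 × 0.3989 = 0.432393 (base)
P(M+6) = C(3,3) × 0.6011^0 × 0.3989^3 = 1 × 1.0000 × 0.06347345 = 0.063473
Relative intensity = 0.063473 / 0.432393 × 100 = 14.68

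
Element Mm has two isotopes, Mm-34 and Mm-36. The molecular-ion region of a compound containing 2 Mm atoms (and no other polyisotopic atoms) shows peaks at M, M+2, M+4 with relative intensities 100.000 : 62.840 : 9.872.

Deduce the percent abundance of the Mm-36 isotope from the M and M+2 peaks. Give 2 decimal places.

Write p for the Mm-34 fraction. I(M+2)/I(M) = [C(2,1)·p^1·(1−p)] / p^2 = 2·(1−p)/p = 62.840/100.000 = 0.6284
(1−p)/p = 0.6284/2 = 0.3142  ⇒  p = 1/(1 + 0.3142) = 0.7609
Mm-34: 76.09%, Mm-36: 23.91%.

23.91%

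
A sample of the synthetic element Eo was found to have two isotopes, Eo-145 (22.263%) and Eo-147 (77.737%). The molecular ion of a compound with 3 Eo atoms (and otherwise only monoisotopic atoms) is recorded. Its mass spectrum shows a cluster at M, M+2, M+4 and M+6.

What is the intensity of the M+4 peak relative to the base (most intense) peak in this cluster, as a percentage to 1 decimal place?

85.9%

(0.22263 + 0.77737)^3 gives M 0.0110, M+2 0.1156, M+4 0.4036, M+6 0.4698; the largest is M+6.
P(M+6) = C(3,3) × 0.22263^0 × 0.77737^3 = 1 × 1.0000 × 0.46976789 = 0.469768 (base)
P(M+4) = C(3,2) × 0.22263^1 × 0.77737^2 = 3 × 0.22263 × 0.60430412 = 0.403609
Relative intensity = 0.403609 / 0.469768 × 100 = 85.9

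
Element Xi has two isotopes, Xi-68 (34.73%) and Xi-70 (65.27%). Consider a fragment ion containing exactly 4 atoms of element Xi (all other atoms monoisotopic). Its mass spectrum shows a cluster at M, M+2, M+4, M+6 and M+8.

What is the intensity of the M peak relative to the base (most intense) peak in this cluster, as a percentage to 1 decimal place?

Binomial terms of (0.3473 + 0.6527)^4: M 0.0145, M+2 0.1094, M+4 0.3083, M+6 0.3863, M+8 0.1815 → M+6 is the base peak.
P(M+6) = C(4,3) × 0.3473^1 × 0.6527^3 = 4 × 0.3473 × 0.27806149 = 0.386283 (base)
P(M) = C(4,0) × 0.3473^4 × 0.6527^0 = 1 × 0.01454853 × 1.0000 = 0.014549
Relative intensity = 0.014549 / 0.386283 × 100 = 3.8

3.8%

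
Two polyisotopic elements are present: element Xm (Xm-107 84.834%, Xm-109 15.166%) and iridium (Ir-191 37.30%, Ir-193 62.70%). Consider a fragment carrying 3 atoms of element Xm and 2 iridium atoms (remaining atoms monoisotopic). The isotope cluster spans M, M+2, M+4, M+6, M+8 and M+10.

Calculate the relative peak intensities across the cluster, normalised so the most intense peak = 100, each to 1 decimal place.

21.2 : 82.5 : 100.0 : 39.0 : 6.1 : 0.3

Element Xm pattern (n=3): 0.61053397 : 0.32744035 : 0.05853738 : 0.00348829
Iridium pattern (n=2): 0.139129 : 0.467742 : 0.393129
Convolve the two distributions (both contribute in 2-u steps):
  M: 0.61053397×0.139129 = 0.084943
  M+2: 0.61053397×0.467742 + 0.32744035×0.139129 = 0.331129
  M+4: 0.61053397×0.393129 + 0.32744035×0.467742 + 0.05853738×0.139129 = 0.401320
  M+6: 0.32744035×0.393129 + 0.05853738×0.467742 + 0.00348829×0.139129 = 0.156592
  M+8: 0.05853738×0.393129 + 0.00348829×0.467742 = 0.024644
  M+10: 0.00348829×0.393129 = 0.001371
Scale to base peak (0.401320) = 100: 21.2 : 82.5 : 100.0 : 39.0 : 6.1 : 0.3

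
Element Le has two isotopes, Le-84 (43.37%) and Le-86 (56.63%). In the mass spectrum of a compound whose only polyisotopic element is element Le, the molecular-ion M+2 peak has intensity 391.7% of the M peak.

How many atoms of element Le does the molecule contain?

3

The M+2/M ratio from n Le atoms is n · q/p = n · 0.5663/0.4337.
n = 3.917 × 0.4337/0.5663 = 3.00 ≈ 3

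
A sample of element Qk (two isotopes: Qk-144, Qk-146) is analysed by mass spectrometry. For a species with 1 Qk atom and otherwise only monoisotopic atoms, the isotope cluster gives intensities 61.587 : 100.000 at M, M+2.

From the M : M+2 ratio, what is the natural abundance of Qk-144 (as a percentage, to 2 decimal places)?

Let p = fractional abundance of Qk-144. I(M+2)/I(M) = [C(1,1)·p^0·(1−p)] / p^1 = 1·(1−p)/p = 100.000/61.587 = 1.6237
(1−p)/p = 1.6237/1 = 1.6237  ⇒  p = 1/(1 + 1.6237) = 0.3811
Qk-144: 38.11%, Qk-146: 61.89%.

38.11%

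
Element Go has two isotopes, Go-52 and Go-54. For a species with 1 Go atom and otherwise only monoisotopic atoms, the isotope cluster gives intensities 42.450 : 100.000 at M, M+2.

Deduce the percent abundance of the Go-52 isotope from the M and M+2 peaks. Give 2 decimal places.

29.80%

If p is the fraction of Go that is Go-52, then I(M+2)/I(M) = [C(1,1)·p^0·(1−p)] / p^1 = 1·(1−p)/p = 100.000/42.450 = 2.3557
(1−p)/p = 2.3557/1 = 2.3557  ⇒  p = 1/(1 + 2.3557) = 0.2980
Go-52: 29.80%, Go-54: 70.20%.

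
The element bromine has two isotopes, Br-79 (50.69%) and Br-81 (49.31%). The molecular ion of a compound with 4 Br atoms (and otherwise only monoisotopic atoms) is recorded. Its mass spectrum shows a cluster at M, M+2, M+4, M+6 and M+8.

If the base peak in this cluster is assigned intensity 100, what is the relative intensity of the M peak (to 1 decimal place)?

Term probabilities: M 0.0660, M+2 0.2569, M+4 0.3749, M+6 0.2431, M+8 0.0591. Base peak = M+4.
P(M+4) = C(4,2) × 0.5069^2 × 0.4931^2 = 6 × 0.25694761 × 0.24314761 = 0.374857 (base)
P(M) = C(4,0) × 0.5069^4 × 0.4931^0 = 1 × 0.06602207 × 1.0000 = 0.066022
Relative intensity = 0.066022 / 0.374857 × 100 = 17.6

17.6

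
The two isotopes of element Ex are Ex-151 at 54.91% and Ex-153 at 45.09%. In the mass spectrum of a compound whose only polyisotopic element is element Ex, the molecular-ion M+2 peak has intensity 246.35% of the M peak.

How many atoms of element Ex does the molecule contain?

For n independent Ex atoms, I(M+2)/I(M) = n · (abundance Ex-153) / (abundance Ex-151) = n · 0.4509/0.5491.
n = 2.4635 × 0.5491/0.4509 = 3.00 ≈ 3

3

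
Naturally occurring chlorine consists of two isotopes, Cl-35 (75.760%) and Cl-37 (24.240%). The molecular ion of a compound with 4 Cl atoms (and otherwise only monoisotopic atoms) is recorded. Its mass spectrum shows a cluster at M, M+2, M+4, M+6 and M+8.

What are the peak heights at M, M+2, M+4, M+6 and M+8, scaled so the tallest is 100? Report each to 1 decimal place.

78.1 : 100.0 : 48.0 : 10.2 : 0.8

Each Cl atom is independently Cl-35 (p = 0.75760) or Cl-37 (q = 0.24240); the cluster is the binomial expansion (p + q)^4.
P(M) = 0.75760^4 = 0.329428
P(M+2) = 4 × 0.75760^3 × 0.24240^1 = 0.421612
P(M+4) = 6 × 0.75760^2 × 0.24240^2 = 0.202347
P(M+6) = 4 × 0.75760^1 × 0.24240^3 = 0.043162
P(M+8) = 0.24240^4 = 0.003452
The M+2 peak is largest (0.421612); scaling to 100 gives 78.1 : 100.0 : 48.0 : 10.2 : 0.8.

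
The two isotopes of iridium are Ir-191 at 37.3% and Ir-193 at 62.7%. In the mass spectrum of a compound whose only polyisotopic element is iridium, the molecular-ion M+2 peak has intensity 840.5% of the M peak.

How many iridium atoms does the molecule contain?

5

The M+2/M ratio from n Ir atoms is n · q/p = n · 0.627/0.373.
n = 8.405 × 0.373/0.627 = 5.00 ≈ 5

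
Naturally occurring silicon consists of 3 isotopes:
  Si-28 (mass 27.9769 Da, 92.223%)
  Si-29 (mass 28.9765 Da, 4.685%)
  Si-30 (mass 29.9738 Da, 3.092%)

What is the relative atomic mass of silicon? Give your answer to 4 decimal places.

The abundance-weighted mean is 0.92223 × 27.9769 + 0.04685 × 28.9765 + 0.03092 × 29.9738
= 25.80114 + 1.35755 + 0.92679 = 28.08548 Da

28.0855 Da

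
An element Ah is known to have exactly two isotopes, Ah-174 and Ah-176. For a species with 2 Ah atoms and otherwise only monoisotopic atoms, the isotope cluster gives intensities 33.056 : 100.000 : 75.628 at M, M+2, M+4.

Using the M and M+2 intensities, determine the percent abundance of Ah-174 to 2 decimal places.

39.80%

Write p for the Ah-174 fraction. I(M+2)/I(M) = [C(2,1)·p^1·(1−p)] / p^2 = 2·(1−p)/p = 100.000/33.056 = 3.0252
(1−p)/p = 3.0252/2 = 1.5126  ⇒  p = 1/(1 + 1.5126) = 0.3980
Ah-174: 39.80%, Ah-176: 60.20%.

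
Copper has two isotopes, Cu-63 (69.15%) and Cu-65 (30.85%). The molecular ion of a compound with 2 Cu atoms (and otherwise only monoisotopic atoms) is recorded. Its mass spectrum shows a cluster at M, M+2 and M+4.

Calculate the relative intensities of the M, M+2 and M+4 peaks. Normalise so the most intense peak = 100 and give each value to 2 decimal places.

100.00 : 89.23 : 19.90

The 2 Cu atoms are independent, so intensities follow the terms of (0.6915 + 0.3085)^2.
P(M) = 0.6915^2 = 0.478172
P(M+2) = 2 × 0.6915^1 × 0.3085^1 = 0.426656
P(M+4) = 0.3085^2 = 0.095172
The M peak is largest (0.478172); scaling to 100 gives 100.00 : 89.23 : 19.90.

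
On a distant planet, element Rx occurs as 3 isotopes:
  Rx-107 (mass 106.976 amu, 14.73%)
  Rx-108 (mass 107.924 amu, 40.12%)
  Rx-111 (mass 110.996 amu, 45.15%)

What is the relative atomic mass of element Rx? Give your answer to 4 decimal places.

109.1714 amu

The abundance-weighted mean is 0.1473 × 106.976 + 0.4012 × 107.924 + 0.4515 × 110.996
= 15.75756 + 43.29911 + 50.11469 = 109.17136 amu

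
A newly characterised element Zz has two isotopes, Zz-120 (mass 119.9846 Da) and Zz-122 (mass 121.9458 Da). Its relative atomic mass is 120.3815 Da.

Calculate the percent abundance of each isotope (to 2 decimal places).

Writing the weighted mean with unknown fraction x of Zz-120:
119.9846·x + 121.9458·(1 − x) = 120.3815
(119.9846 − 121.9458)·x = 120.3815 − 121.9458
x = -1.5643 / -1.9612 = 0.79762 → 79.76% Zz-120, 20.24% Zz-122.

Zz-120: 79.76%, Zz-122: 20.24%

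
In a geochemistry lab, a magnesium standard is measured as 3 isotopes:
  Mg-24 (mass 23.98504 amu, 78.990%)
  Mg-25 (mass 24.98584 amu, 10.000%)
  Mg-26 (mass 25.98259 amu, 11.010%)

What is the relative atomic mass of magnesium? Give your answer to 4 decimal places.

Weight each isotope mass by its fractional abundance: 0.78990 × 23.98504 + 0.10000 × 24.98584 + 0.11010 × 25.98259
= 18.945783 + 2.498584 + 2.860683 = 24.305050 amu

24.3051 amu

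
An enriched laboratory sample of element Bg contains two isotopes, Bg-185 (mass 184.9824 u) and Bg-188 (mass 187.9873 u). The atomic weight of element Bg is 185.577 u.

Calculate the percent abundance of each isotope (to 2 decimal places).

With x = fraction of Bg-185 (so Bg-188 is 1 − x):
184.9824·x + 187.9873·(1 − x) = 185.577
(184.9824 − 187.9873)·x = 185.577 − 187.9873
x = -2.4103 / -3.0049 = 0.80212 → 80.21% Bg-185, 19.79% Bg-188.

Bg-185: 80.21%, Bg-188: 19.79%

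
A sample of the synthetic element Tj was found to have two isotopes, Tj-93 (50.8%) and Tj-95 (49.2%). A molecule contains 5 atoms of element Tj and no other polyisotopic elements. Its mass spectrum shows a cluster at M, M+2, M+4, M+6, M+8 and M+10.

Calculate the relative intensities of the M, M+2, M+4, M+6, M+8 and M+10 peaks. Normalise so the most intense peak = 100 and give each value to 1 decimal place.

Expanding (0.508 + 0.492)^5:
P(M) = 0.508^5 = 0.033831
P(M+2) = 5 × 0.508^4 × 0.492^1 = 0.163829
P(M+4) = 10 × 0.508^3 × 0.492^2 = 0.317337
P(M+6) = 10 × 0.508^2 × 0.492^3 = 0.307343
P(M+8) = 5 × 0.508^1 × 0.492^4 = 0.148831
P(M+10) = 0.492^5 = 0.028829
The M+4 peak is largest (0.317337); scaling to 100 gives 10.7 : 51.6 : 100.0 : 96.9 : 46.9 : 9.1.

10.7 : 51.6 : 100.0 : 96.9 : 46.9 : 9.1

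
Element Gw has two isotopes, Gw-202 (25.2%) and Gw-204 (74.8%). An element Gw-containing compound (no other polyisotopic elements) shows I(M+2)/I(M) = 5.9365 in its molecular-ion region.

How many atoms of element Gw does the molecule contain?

2

With n Gw atoms, P(M+2)/P(M) = C(n,1)·p^(n−1)q / p^n = n·q/p = n · 0.748/0.252.
n = 5.9365 × 0.252/0.748 = 2.00 ≈ 2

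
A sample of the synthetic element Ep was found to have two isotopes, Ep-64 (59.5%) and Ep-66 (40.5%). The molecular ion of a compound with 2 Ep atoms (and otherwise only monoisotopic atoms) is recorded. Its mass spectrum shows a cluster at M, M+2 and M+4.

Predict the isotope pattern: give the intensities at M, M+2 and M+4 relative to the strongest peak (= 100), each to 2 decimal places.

Each Ep atom is independently Ep-64 (p = 0.595) or Ep-66 (q = 0.405); the cluster is the binomial expansion (p + q)^2.
P(M) = 0.595^2 = 0.354025
P(M+2) = 2 × 0.595^1 × 0.405^1 = 0.481950
P(M+4) = 0.405^2 = 0.164025
The M+2 peak is largest (0.481950); scaling to 100 gives 73.46 : 100.00 : 34.03.

73.46 : 100.00 : 34.03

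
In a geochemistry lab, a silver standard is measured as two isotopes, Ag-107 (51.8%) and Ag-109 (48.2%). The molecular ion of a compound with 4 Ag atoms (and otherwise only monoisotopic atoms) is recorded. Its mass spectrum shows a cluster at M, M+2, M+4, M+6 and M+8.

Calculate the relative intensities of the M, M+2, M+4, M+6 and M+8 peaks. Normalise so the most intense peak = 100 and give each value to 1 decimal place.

The 4 Ag atoms are independent, so intensities follow the terms of (0.518 + 0.482)^4.
P(M) = 0.518^4 = 0.071998
P(M+2) = 4 × 0.518^3 × 0.482^1 = 0.267976
P(M+4) = 6 × 0.518^2 × 0.482^2 = 0.374029
P(M+6) = 4 × 0.518^1 × 0.482^3 = 0.232023
P(M+8) = 0.482^4 = 0.053974
The M+4 peak is largest (0.374029); scaling to 100 gives 19.2 : 71.6 : 100.0 : 62.0 : 14.4.

19.2 : 71.6 : 100.0 : 62.0 : 14.4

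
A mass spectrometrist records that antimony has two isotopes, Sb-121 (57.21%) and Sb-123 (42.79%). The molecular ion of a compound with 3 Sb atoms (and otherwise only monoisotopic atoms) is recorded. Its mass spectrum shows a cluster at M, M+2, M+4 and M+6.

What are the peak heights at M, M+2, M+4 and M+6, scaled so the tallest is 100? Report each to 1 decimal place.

44.6 : 100.0 : 74.8 : 18.6

Expanding (0.5721 + 0.4279)^3:
P(M) = 0.5721^3 = 0.187247
P(M+2) = 3 × 0.5721^2 × 0.4279^1 = 0.420153
P(M+4) = 3 × 0.5721^1 × 0.4279^2 = 0.314252
P(M+6) = 0.4279^3 = 0.078348
The M+2 peak is largest (0.420153); scaling to 100 gives 44.6 : 100.0 : 74.8 : 18.6.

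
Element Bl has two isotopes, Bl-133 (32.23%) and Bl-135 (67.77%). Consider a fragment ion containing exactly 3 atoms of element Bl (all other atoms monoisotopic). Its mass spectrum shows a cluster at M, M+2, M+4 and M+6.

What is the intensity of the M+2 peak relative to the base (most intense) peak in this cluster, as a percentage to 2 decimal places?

47.56%

(0.3223 + 0.6777)^3 gives M 0.0335, M+2 0.2112, M+4 0.4441, M+6 0.3113; the largest is M+4.
P(M+4) = C(3,2) × 0.3223^1 × 0.6777^2 = 3 × 0.3223 × 0.45927729 = 0.444075 (base)
P(M+2) = C(3,1) × 0.3223^2 × 0.6777^1 = 3 × 0.10387729 × 0.6777 = 0.211193
Relative intensity = 0.211193 / 0.444075 × 100 = 47.56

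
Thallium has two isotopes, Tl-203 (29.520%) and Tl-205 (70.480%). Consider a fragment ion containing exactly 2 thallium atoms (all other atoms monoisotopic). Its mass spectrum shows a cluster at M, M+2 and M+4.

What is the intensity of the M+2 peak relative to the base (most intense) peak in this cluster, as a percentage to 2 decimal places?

83.77%

Binomial terms of (0.29520 + 0.70480)^2: M 0.0871, M+2 0.4161, M+4 0.4967 → M+4 is the base peak.
P(M+4) = C(2,2) × 0.29520^0 × 0.70480^2 = 1 × 1.0000 × 0.49674304 = 0.496743 (base)
P(M+2) = C(2,1) × 0.29520^1 × 0.70480^1 = 2 × 0.2952 × 0.7048 = 0.416114
Relative intensity = 0.416114 / 0.496743 × 100 = 83.77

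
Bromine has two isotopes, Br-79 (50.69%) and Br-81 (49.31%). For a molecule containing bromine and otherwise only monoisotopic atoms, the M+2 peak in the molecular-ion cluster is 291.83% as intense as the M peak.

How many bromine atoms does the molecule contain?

3

The M+2/M ratio from n Br atoms is n · q/p = n · 0.4931/0.5069.
n = 2.9183 × 0.5069/0.4931 = 3.00 ≈ 3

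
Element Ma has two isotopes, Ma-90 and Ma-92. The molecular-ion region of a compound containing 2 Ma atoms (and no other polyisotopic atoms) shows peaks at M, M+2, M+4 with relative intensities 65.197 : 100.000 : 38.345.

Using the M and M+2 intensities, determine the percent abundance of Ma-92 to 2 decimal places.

If p is the fraction of Ma that is Ma-90, then I(M+2)/I(M) = [C(2,1)·p^1·(1−p)] / p^2 = 2·(1−p)/p = 100.000/65.197 = 1.5338
(1−p)/p = 1.5338/2 = 0.7669  ⇒  p = 1/(1 + 0.7669) = 0.5660
Ma-90: 56.60%, Ma-92: 43.40%.

43.40%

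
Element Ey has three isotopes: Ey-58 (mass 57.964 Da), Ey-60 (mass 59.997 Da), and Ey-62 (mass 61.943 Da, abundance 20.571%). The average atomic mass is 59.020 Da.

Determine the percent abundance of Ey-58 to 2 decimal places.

The remaining 79.429% is split between Ey-58 (fraction x) and Ey-60 (fraction 0.79429 − x).
Substituting: 57.964x + 59.997(0.79429 − x) = 46.27770547
(57.964 − 59.997)x = -1.37731166  ⇒  x = 0.67748, y = 0.11681
Ey-58: 67.75%, Ey-60: 11.68%.

67.75%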